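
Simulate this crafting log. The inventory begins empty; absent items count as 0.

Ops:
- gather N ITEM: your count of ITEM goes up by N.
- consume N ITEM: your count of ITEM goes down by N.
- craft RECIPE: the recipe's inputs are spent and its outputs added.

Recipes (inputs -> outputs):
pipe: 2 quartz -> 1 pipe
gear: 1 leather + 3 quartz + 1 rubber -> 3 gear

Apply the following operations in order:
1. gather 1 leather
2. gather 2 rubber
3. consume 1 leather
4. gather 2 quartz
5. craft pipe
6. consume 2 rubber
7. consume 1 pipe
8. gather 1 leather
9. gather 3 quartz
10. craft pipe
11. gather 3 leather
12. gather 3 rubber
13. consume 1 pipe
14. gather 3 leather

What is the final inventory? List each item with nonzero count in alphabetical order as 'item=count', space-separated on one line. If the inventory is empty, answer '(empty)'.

After 1 (gather 1 leather): leather=1
After 2 (gather 2 rubber): leather=1 rubber=2
After 3 (consume 1 leather): rubber=2
After 4 (gather 2 quartz): quartz=2 rubber=2
After 5 (craft pipe): pipe=1 rubber=2
After 6 (consume 2 rubber): pipe=1
After 7 (consume 1 pipe): (empty)
After 8 (gather 1 leather): leather=1
After 9 (gather 3 quartz): leather=1 quartz=3
After 10 (craft pipe): leather=1 pipe=1 quartz=1
After 11 (gather 3 leather): leather=4 pipe=1 quartz=1
After 12 (gather 3 rubber): leather=4 pipe=1 quartz=1 rubber=3
After 13 (consume 1 pipe): leather=4 quartz=1 rubber=3
After 14 (gather 3 leather): leather=7 quartz=1 rubber=3

Answer: leather=7 quartz=1 rubber=3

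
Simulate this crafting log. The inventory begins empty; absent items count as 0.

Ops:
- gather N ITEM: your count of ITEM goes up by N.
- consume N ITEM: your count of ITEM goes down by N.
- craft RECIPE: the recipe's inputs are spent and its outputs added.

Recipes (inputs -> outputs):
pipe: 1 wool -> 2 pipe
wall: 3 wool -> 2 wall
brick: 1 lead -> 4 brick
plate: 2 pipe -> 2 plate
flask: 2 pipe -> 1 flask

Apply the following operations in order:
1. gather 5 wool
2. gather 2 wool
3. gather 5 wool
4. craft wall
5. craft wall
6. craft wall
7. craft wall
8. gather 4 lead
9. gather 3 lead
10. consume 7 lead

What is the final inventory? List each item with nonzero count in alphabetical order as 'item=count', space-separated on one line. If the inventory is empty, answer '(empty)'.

Answer: wall=8

Derivation:
After 1 (gather 5 wool): wool=5
After 2 (gather 2 wool): wool=7
After 3 (gather 5 wool): wool=12
After 4 (craft wall): wall=2 wool=9
After 5 (craft wall): wall=4 wool=6
After 6 (craft wall): wall=6 wool=3
After 7 (craft wall): wall=8
After 8 (gather 4 lead): lead=4 wall=8
After 9 (gather 3 lead): lead=7 wall=8
After 10 (consume 7 lead): wall=8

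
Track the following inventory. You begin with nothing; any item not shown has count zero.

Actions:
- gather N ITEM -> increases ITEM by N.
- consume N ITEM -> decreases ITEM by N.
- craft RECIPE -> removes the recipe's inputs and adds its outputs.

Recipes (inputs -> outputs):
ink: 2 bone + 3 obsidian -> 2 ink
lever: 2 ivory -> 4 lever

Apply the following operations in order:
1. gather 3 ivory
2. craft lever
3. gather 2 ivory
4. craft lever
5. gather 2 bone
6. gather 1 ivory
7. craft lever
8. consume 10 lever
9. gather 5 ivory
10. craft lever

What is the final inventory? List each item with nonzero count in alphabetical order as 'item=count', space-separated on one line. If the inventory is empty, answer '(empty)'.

Answer: bone=2 ivory=3 lever=6

Derivation:
After 1 (gather 3 ivory): ivory=3
After 2 (craft lever): ivory=1 lever=4
After 3 (gather 2 ivory): ivory=3 lever=4
After 4 (craft lever): ivory=1 lever=8
After 5 (gather 2 bone): bone=2 ivory=1 lever=8
After 6 (gather 1 ivory): bone=2 ivory=2 lever=8
After 7 (craft lever): bone=2 lever=12
After 8 (consume 10 lever): bone=2 lever=2
After 9 (gather 5 ivory): bone=2 ivory=5 lever=2
After 10 (craft lever): bone=2 ivory=3 lever=6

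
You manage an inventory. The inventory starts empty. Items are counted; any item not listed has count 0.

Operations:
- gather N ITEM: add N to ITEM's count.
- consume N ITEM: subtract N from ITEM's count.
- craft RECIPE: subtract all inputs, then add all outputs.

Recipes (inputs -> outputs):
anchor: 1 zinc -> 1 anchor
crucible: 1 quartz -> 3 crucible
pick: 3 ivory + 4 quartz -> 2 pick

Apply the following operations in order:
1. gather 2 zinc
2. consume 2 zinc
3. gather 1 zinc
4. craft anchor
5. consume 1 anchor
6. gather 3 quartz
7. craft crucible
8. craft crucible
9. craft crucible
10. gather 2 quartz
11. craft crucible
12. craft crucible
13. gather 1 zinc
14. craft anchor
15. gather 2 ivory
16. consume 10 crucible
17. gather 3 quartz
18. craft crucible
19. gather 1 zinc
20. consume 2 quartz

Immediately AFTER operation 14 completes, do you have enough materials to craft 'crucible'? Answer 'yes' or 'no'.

After 1 (gather 2 zinc): zinc=2
After 2 (consume 2 zinc): (empty)
After 3 (gather 1 zinc): zinc=1
After 4 (craft anchor): anchor=1
After 5 (consume 1 anchor): (empty)
After 6 (gather 3 quartz): quartz=3
After 7 (craft crucible): crucible=3 quartz=2
After 8 (craft crucible): crucible=6 quartz=1
After 9 (craft crucible): crucible=9
After 10 (gather 2 quartz): crucible=9 quartz=2
After 11 (craft crucible): crucible=12 quartz=1
After 12 (craft crucible): crucible=15
After 13 (gather 1 zinc): crucible=15 zinc=1
After 14 (craft anchor): anchor=1 crucible=15

Answer: no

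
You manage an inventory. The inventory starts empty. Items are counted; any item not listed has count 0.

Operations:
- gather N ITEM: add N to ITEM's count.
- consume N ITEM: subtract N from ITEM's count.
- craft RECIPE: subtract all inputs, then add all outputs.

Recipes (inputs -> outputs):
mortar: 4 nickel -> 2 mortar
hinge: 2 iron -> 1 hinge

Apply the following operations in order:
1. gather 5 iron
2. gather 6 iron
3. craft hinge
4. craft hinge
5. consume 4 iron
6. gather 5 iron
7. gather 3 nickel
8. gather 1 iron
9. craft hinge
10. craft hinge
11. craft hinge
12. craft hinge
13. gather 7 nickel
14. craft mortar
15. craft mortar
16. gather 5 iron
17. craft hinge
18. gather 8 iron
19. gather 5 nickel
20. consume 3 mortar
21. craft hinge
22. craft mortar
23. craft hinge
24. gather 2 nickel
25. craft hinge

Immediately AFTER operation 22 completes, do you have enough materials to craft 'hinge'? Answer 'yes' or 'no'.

After 1 (gather 5 iron): iron=5
After 2 (gather 6 iron): iron=11
After 3 (craft hinge): hinge=1 iron=9
After 4 (craft hinge): hinge=2 iron=7
After 5 (consume 4 iron): hinge=2 iron=3
After 6 (gather 5 iron): hinge=2 iron=8
After 7 (gather 3 nickel): hinge=2 iron=8 nickel=3
After 8 (gather 1 iron): hinge=2 iron=9 nickel=3
After 9 (craft hinge): hinge=3 iron=7 nickel=3
After 10 (craft hinge): hinge=4 iron=5 nickel=3
After 11 (craft hinge): hinge=5 iron=3 nickel=3
After 12 (craft hinge): hinge=6 iron=1 nickel=3
After 13 (gather 7 nickel): hinge=6 iron=1 nickel=10
After 14 (craft mortar): hinge=6 iron=1 mortar=2 nickel=6
After 15 (craft mortar): hinge=6 iron=1 mortar=4 nickel=2
After 16 (gather 5 iron): hinge=6 iron=6 mortar=4 nickel=2
After 17 (craft hinge): hinge=7 iron=4 mortar=4 nickel=2
After 18 (gather 8 iron): hinge=7 iron=12 mortar=4 nickel=2
After 19 (gather 5 nickel): hinge=7 iron=12 mortar=4 nickel=7
After 20 (consume 3 mortar): hinge=7 iron=12 mortar=1 nickel=7
After 21 (craft hinge): hinge=8 iron=10 mortar=1 nickel=7
After 22 (craft mortar): hinge=8 iron=10 mortar=3 nickel=3

Answer: yes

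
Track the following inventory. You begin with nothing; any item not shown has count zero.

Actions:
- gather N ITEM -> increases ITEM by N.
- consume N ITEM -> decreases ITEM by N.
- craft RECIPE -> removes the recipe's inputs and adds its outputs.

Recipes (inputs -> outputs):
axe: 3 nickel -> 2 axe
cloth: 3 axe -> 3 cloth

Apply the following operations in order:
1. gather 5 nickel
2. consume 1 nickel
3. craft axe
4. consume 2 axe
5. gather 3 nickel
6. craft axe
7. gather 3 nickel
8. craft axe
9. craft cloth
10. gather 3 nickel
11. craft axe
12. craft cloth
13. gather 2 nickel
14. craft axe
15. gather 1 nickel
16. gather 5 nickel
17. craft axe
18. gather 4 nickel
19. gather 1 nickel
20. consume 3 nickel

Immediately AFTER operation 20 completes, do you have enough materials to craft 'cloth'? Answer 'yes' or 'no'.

Answer: yes

Derivation:
After 1 (gather 5 nickel): nickel=5
After 2 (consume 1 nickel): nickel=4
After 3 (craft axe): axe=2 nickel=1
After 4 (consume 2 axe): nickel=1
After 5 (gather 3 nickel): nickel=4
After 6 (craft axe): axe=2 nickel=1
After 7 (gather 3 nickel): axe=2 nickel=4
After 8 (craft axe): axe=4 nickel=1
After 9 (craft cloth): axe=1 cloth=3 nickel=1
After 10 (gather 3 nickel): axe=1 cloth=3 nickel=4
After 11 (craft axe): axe=3 cloth=3 nickel=1
After 12 (craft cloth): cloth=6 nickel=1
After 13 (gather 2 nickel): cloth=6 nickel=3
After 14 (craft axe): axe=2 cloth=6
After 15 (gather 1 nickel): axe=2 cloth=6 nickel=1
After 16 (gather 5 nickel): axe=2 cloth=6 nickel=6
After 17 (craft axe): axe=4 cloth=6 nickel=3
After 18 (gather 4 nickel): axe=4 cloth=6 nickel=7
After 19 (gather 1 nickel): axe=4 cloth=6 nickel=8
After 20 (consume 3 nickel): axe=4 cloth=6 nickel=5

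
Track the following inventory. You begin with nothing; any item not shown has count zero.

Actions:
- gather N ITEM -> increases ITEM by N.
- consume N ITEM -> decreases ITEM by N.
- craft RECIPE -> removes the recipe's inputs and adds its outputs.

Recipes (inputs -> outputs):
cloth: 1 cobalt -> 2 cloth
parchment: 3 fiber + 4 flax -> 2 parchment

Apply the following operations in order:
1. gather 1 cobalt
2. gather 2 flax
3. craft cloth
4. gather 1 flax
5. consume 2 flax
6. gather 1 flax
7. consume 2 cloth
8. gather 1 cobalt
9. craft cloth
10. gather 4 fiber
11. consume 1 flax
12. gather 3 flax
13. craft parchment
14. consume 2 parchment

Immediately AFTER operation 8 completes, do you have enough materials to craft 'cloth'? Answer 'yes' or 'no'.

Answer: yes

Derivation:
After 1 (gather 1 cobalt): cobalt=1
After 2 (gather 2 flax): cobalt=1 flax=2
After 3 (craft cloth): cloth=2 flax=2
After 4 (gather 1 flax): cloth=2 flax=3
After 5 (consume 2 flax): cloth=2 flax=1
After 6 (gather 1 flax): cloth=2 flax=2
After 7 (consume 2 cloth): flax=2
After 8 (gather 1 cobalt): cobalt=1 flax=2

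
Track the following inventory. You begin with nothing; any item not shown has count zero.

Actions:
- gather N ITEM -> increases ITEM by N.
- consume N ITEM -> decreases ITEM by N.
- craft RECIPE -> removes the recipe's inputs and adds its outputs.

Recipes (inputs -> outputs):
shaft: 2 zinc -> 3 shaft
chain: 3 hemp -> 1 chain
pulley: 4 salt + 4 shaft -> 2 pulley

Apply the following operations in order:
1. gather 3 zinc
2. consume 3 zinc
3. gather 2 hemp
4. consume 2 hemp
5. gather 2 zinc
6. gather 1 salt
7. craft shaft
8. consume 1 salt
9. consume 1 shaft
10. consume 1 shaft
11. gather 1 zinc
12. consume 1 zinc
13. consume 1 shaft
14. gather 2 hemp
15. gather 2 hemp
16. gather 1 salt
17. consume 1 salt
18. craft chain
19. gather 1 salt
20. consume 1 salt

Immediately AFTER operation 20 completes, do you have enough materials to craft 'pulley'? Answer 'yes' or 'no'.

After 1 (gather 3 zinc): zinc=3
After 2 (consume 3 zinc): (empty)
After 3 (gather 2 hemp): hemp=2
After 4 (consume 2 hemp): (empty)
After 5 (gather 2 zinc): zinc=2
After 6 (gather 1 salt): salt=1 zinc=2
After 7 (craft shaft): salt=1 shaft=3
After 8 (consume 1 salt): shaft=3
After 9 (consume 1 shaft): shaft=2
After 10 (consume 1 shaft): shaft=1
After 11 (gather 1 zinc): shaft=1 zinc=1
After 12 (consume 1 zinc): shaft=1
After 13 (consume 1 shaft): (empty)
After 14 (gather 2 hemp): hemp=2
After 15 (gather 2 hemp): hemp=4
After 16 (gather 1 salt): hemp=4 salt=1
After 17 (consume 1 salt): hemp=4
After 18 (craft chain): chain=1 hemp=1
After 19 (gather 1 salt): chain=1 hemp=1 salt=1
After 20 (consume 1 salt): chain=1 hemp=1

Answer: no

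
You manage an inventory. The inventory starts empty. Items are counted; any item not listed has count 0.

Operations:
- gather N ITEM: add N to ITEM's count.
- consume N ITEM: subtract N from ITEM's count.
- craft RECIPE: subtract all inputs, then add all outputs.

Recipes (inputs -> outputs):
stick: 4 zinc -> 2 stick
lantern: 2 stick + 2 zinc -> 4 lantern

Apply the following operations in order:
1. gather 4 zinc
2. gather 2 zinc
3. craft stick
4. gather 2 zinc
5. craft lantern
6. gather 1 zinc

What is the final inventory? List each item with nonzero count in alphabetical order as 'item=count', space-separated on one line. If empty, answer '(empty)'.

Answer: lantern=4 zinc=3

Derivation:
After 1 (gather 4 zinc): zinc=4
After 2 (gather 2 zinc): zinc=6
After 3 (craft stick): stick=2 zinc=2
After 4 (gather 2 zinc): stick=2 zinc=4
After 5 (craft lantern): lantern=4 zinc=2
After 6 (gather 1 zinc): lantern=4 zinc=3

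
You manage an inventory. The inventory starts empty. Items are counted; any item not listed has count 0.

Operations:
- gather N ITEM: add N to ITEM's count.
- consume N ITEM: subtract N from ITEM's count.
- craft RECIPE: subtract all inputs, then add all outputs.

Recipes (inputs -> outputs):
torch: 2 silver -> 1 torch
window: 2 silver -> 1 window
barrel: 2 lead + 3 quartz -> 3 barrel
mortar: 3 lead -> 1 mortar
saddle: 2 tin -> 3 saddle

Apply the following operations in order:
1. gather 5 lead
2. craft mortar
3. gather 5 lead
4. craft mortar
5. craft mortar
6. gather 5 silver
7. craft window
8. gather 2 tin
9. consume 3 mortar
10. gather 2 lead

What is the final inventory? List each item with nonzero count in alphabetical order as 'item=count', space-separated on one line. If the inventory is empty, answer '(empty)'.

After 1 (gather 5 lead): lead=5
After 2 (craft mortar): lead=2 mortar=1
After 3 (gather 5 lead): lead=7 mortar=1
After 4 (craft mortar): lead=4 mortar=2
After 5 (craft mortar): lead=1 mortar=3
After 6 (gather 5 silver): lead=1 mortar=3 silver=5
After 7 (craft window): lead=1 mortar=3 silver=3 window=1
After 8 (gather 2 tin): lead=1 mortar=3 silver=3 tin=2 window=1
After 9 (consume 3 mortar): lead=1 silver=3 tin=2 window=1
After 10 (gather 2 lead): lead=3 silver=3 tin=2 window=1

Answer: lead=3 silver=3 tin=2 window=1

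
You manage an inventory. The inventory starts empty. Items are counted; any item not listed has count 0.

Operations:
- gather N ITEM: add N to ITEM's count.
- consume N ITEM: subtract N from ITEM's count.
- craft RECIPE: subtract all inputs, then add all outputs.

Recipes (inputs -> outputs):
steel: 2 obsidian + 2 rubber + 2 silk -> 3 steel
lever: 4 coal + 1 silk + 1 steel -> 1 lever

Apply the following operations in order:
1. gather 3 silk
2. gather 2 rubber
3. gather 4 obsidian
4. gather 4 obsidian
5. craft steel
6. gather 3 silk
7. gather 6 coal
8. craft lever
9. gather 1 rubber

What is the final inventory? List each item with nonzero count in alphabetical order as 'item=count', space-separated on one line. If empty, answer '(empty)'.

After 1 (gather 3 silk): silk=3
After 2 (gather 2 rubber): rubber=2 silk=3
After 3 (gather 4 obsidian): obsidian=4 rubber=2 silk=3
After 4 (gather 4 obsidian): obsidian=8 rubber=2 silk=3
After 5 (craft steel): obsidian=6 silk=1 steel=3
After 6 (gather 3 silk): obsidian=6 silk=4 steel=3
After 7 (gather 6 coal): coal=6 obsidian=6 silk=4 steel=3
After 8 (craft lever): coal=2 lever=1 obsidian=6 silk=3 steel=2
After 9 (gather 1 rubber): coal=2 lever=1 obsidian=6 rubber=1 silk=3 steel=2

Answer: coal=2 lever=1 obsidian=6 rubber=1 silk=3 steel=2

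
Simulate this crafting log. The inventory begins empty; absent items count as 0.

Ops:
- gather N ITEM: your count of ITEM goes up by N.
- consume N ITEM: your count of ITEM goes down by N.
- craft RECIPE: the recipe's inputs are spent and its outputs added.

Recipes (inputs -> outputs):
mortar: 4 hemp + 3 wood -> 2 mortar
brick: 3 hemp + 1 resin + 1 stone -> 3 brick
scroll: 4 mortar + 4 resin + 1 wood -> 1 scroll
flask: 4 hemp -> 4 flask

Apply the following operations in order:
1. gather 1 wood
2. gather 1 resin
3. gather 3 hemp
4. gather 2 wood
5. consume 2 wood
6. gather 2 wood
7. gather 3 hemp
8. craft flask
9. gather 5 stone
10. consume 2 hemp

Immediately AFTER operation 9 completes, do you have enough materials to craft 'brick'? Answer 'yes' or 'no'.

After 1 (gather 1 wood): wood=1
After 2 (gather 1 resin): resin=1 wood=1
After 3 (gather 3 hemp): hemp=3 resin=1 wood=1
After 4 (gather 2 wood): hemp=3 resin=1 wood=3
After 5 (consume 2 wood): hemp=3 resin=1 wood=1
After 6 (gather 2 wood): hemp=3 resin=1 wood=3
After 7 (gather 3 hemp): hemp=6 resin=1 wood=3
After 8 (craft flask): flask=4 hemp=2 resin=1 wood=3
After 9 (gather 5 stone): flask=4 hemp=2 resin=1 stone=5 wood=3

Answer: no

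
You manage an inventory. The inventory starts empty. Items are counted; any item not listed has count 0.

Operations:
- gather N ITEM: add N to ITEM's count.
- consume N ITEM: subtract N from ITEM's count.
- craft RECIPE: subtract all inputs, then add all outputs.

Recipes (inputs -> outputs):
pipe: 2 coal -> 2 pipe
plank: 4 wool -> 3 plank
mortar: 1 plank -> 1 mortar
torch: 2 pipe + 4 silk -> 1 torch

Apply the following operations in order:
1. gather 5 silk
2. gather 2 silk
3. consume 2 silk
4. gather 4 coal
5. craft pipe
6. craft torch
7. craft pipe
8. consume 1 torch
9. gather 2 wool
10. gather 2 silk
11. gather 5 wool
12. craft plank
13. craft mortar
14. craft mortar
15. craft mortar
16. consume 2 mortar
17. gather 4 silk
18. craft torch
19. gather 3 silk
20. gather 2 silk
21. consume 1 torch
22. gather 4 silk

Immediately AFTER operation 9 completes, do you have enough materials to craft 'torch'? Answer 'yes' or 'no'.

After 1 (gather 5 silk): silk=5
After 2 (gather 2 silk): silk=7
After 3 (consume 2 silk): silk=5
After 4 (gather 4 coal): coal=4 silk=5
After 5 (craft pipe): coal=2 pipe=2 silk=5
After 6 (craft torch): coal=2 silk=1 torch=1
After 7 (craft pipe): pipe=2 silk=1 torch=1
After 8 (consume 1 torch): pipe=2 silk=1
After 9 (gather 2 wool): pipe=2 silk=1 wool=2

Answer: no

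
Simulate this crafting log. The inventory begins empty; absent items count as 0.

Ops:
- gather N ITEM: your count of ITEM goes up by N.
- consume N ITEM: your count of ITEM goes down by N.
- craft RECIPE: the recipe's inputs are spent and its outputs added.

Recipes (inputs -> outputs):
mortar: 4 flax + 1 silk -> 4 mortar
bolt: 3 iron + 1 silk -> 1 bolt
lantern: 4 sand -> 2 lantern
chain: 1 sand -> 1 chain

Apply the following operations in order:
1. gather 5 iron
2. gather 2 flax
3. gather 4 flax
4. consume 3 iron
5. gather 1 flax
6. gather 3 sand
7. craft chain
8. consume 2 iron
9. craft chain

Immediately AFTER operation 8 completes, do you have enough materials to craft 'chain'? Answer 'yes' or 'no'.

Answer: yes

Derivation:
After 1 (gather 5 iron): iron=5
After 2 (gather 2 flax): flax=2 iron=5
After 3 (gather 4 flax): flax=6 iron=5
After 4 (consume 3 iron): flax=6 iron=2
After 5 (gather 1 flax): flax=7 iron=2
After 6 (gather 3 sand): flax=7 iron=2 sand=3
After 7 (craft chain): chain=1 flax=7 iron=2 sand=2
After 8 (consume 2 iron): chain=1 flax=7 sand=2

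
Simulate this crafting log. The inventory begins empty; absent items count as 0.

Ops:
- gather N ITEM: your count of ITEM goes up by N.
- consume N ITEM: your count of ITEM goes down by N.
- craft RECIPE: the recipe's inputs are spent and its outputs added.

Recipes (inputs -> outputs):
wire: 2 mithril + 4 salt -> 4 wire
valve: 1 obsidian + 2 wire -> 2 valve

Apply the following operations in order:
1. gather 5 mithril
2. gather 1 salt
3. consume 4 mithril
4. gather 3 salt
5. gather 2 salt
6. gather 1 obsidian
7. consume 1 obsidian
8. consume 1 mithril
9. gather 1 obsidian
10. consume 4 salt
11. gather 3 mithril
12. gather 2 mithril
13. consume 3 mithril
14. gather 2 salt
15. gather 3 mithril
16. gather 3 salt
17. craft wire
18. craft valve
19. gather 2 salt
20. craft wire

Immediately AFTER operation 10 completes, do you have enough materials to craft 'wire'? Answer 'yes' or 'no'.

After 1 (gather 5 mithril): mithril=5
After 2 (gather 1 salt): mithril=5 salt=1
After 3 (consume 4 mithril): mithril=1 salt=1
After 4 (gather 3 salt): mithril=1 salt=4
After 5 (gather 2 salt): mithril=1 salt=6
After 6 (gather 1 obsidian): mithril=1 obsidian=1 salt=6
After 7 (consume 1 obsidian): mithril=1 salt=6
After 8 (consume 1 mithril): salt=6
After 9 (gather 1 obsidian): obsidian=1 salt=6
After 10 (consume 4 salt): obsidian=1 salt=2

Answer: no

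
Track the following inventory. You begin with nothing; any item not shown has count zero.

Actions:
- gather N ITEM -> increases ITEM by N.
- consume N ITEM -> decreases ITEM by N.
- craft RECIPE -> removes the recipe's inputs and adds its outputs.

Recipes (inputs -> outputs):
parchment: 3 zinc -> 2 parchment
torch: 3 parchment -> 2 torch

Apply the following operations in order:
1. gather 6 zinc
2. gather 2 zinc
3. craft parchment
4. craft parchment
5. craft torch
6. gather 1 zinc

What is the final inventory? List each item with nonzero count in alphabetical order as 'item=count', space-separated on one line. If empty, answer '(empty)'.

After 1 (gather 6 zinc): zinc=6
After 2 (gather 2 zinc): zinc=8
After 3 (craft parchment): parchment=2 zinc=5
After 4 (craft parchment): parchment=4 zinc=2
After 5 (craft torch): parchment=1 torch=2 zinc=2
After 6 (gather 1 zinc): parchment=1 torch=2 zinc=3

Answer: parchment=1 torch=2 zinc=3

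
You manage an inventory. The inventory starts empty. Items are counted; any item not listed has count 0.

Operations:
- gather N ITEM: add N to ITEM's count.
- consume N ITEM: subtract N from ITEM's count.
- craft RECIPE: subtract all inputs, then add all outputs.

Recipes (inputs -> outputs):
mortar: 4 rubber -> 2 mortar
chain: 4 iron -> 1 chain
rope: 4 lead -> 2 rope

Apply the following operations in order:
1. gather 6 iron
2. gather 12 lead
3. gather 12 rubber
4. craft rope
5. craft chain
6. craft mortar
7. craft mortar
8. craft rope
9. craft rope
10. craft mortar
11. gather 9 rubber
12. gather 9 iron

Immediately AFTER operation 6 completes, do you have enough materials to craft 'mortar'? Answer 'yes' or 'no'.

Answer: yes

Derivation:
After 1 (gather 6 iron): iron=6
After 2 (gather 12 lead): iron=6 lead=12
After 3 (gather 12 rubber): iron=6 lead=12 rubber=12
After 4 (craft rope): iron=6 lead=8 rope=2 rubber=12
After 5 (craft chain): chain=1 iron=2 lead=8 rope=2 rubber=12
After 6 (craft mortar): chain=1 iron=2 lead=8 mortar=2 rope=2 rubber=8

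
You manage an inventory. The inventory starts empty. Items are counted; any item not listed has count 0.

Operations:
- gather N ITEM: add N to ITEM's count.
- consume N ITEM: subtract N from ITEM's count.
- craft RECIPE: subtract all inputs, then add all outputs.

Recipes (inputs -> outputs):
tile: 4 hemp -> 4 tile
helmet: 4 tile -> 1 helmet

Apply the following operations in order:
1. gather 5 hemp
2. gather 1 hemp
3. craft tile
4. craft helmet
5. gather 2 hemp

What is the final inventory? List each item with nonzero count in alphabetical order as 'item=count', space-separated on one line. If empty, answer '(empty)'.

Answer: helmet=1 hemp=4

Derivation:
After 1 (gather 5 hemp): hemp=5
After 2 (gather 1 hemp): hemp=6
After 3 (craft tile): hemp=2 tile=4
After 4 (craft helmet): helmet=1 hemp=2
After 5 (gather 2 hemp): helmet=1 hemp=4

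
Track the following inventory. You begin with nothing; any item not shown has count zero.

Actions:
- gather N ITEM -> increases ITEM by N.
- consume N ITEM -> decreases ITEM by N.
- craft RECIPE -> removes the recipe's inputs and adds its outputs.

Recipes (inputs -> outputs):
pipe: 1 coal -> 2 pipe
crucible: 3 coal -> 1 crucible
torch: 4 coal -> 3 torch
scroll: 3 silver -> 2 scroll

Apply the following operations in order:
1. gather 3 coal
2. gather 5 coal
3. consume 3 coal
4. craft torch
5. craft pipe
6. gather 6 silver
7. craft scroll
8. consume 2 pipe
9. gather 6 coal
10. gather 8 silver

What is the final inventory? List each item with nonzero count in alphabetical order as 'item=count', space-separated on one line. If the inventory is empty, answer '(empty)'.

Answer: coal=6 scroll=2 silver=11 torch=3

Derivation:
After 1 (gather 3 coal): coal=3
After 2 (gather 5 coal): coal=8
After 3 (consume 3 coal): coal=5
After 4 (craft torch): coal=1 torch=3
After 5 (craft pipe): pipe=2 torch=3
After 6 (gather 6 silver): pipe=2 silver=6 torch=3
After 7 (craft scroll): pipe=2 scroll=2 silver=3 torch=3
After 8 (consume 2 pipe): scroll=2 silver=3 torch=3
After 9 (gather 6 coal): coal=6 scroll=2 silver=3 torch=3
After 10 (gather 8 silver): coal=6 scroll=2 silver=11 torch=3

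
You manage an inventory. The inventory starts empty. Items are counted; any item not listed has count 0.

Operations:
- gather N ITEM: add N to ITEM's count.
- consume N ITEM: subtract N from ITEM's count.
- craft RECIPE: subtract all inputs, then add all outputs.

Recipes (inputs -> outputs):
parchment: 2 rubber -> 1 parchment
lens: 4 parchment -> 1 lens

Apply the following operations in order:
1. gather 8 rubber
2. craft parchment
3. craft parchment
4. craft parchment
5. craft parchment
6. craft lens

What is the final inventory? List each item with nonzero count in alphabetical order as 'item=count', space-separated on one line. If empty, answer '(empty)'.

After 1 (gather 8 rubber): rubber=8
After 2 (craft parchment): parchment=1 rubber=6
After 3 (craft parchment): parchment=2 rubber=4
After 4 (craft parchment): parchment=3 rubber=2
After 5 (craft parchment): parchment=4
After 6 (craft lens): lens=1

Answer: lens=1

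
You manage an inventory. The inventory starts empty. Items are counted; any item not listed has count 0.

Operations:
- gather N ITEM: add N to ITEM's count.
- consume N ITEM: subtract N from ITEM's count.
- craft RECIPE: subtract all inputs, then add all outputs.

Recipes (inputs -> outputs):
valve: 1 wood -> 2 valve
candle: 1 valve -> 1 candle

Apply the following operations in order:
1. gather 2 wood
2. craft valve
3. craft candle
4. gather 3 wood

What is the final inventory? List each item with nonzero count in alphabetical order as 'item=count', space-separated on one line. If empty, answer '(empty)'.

Answer: candle=1 valve=1 wood=4

Derivation:
After 1 (gather 2 wood): wood=2
After 2 (craft valve): valve=2 wood=1
After 3 (craft candle): candle=1 valve=1 wood=1
After 4 (gather 3 wood): candle=1 valve=1 wood=4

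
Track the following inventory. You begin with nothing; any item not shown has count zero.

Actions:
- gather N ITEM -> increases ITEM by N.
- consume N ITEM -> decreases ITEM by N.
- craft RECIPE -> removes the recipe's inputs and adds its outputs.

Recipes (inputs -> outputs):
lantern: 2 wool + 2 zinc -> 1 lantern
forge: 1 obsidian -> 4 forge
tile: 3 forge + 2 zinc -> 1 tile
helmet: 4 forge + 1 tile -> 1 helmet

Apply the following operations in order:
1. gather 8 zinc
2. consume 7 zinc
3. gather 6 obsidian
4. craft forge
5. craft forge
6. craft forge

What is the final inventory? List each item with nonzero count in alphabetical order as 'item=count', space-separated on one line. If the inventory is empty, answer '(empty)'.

After 1 (gather 8 zinc): zinc=8
After 2 (consume 7 zinc): zinc=1
After 3 (gather 6 obsidian): obsidian=6 zinc=1
After 4 (craft forge): forge=4 obsidian=5 zinc=1
After 5 (craft forge): forge=8 obsidian=4 zinc=1
After 6 (craft forge): forge=12 obsidian=3 zinc=1

Answer: forge=12 obsidian=3 zinc=1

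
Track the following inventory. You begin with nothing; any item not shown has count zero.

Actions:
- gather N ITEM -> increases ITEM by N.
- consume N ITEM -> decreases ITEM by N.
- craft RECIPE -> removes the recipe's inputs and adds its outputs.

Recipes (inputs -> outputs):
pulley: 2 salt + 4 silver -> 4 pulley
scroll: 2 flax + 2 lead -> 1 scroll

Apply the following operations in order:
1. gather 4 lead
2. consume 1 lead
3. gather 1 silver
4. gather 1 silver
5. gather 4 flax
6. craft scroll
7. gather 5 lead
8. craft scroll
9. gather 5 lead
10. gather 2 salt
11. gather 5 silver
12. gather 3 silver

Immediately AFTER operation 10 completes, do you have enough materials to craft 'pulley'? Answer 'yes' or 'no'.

After 1 (gather 4 lead): lead=4
After 2 (consume 1 lead): lead=3
After 3 (gather 1 silver): lead=3 silver=1
After 4 (gather 1 silver): lead=3 silver=2
After 5 (gather 4 flax): flax=4 lead=3 silver=2
After 6 (craft scroll): flax=2 lead=1 scroll=1 silver=2
After 7 (gather 5 lead): flax=2 lead=6 scroll=1 silver=2
After 8 (craft scroll): lead=4 scroll=2 silver=2
After 9 (gather 5 lead): lead=9 scroll=2 silver=2
After 10 (gather 2 salt): lead=9 salt=2 scroll=2 silver=2

Answer: no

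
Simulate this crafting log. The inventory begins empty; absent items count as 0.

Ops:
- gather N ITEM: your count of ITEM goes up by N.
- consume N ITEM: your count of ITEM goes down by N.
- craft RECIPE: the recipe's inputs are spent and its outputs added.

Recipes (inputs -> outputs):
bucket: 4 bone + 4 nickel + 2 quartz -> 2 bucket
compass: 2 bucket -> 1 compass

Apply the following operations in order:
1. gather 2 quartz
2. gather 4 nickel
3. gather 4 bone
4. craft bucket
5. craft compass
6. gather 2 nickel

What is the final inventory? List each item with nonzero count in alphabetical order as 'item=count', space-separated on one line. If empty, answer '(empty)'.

After 1 (gather 2 quartz): quartz=2
After 2 (gather 4 nickel): nickel=4 quartz=2
After 3 (gather 4 bone): bone=4 nickel=4 quartz=2
After 4 (craft bucket): bucket=2
After 5 (craft compass): compass=1
After 6 (gather 2 nickel): compass=1 nickel=2

Answer: compass=1 nickel=2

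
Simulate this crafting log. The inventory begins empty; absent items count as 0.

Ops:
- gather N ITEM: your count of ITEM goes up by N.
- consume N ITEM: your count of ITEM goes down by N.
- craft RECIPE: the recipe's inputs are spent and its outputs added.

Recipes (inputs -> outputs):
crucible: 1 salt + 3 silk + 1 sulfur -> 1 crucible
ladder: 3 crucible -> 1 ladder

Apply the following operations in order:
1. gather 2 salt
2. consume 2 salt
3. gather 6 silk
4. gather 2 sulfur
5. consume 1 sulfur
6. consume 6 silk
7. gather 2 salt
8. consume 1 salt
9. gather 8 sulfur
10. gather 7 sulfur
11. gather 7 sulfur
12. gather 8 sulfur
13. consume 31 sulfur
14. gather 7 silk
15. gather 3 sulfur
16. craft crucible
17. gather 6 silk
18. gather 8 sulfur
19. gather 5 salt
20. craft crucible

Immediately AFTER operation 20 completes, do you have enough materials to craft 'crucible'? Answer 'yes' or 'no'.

Answer: yes

Derivation:
After 1 (gather 2 salt): salt=2
After 2 (consume 2 salt): (empty)
After 3 (gather 6 silk): silk=6
After 4 (gather 2 sulfur): silk=6 sulfur=2
After 5 (consume 1 sulfur): silk=6 sulfur=1
After 6 (consume 6 silk): sulfur=1
After 7 (gather 2 salt): salt=2 sulfur=1
After 8 (consume 1 salt): salt=1 sulfur=1
After 9 (gather 8 sulfur): salt=1 sulfur=9
After 10 (gather 7 sulfur): salt=1 sulfur=16
After 11 (gather 7 sulfur): salt=1 sulfur=23
After 12 (gather 8 sulfur): salt=1 sulfur=31
After 13 (consume 31 sulfur): salt=1
After 14 (gather 7 silk): salt=1 silk=7
After 15 (gather 3 sulfur): salt=1 silk=7 sulfur=3
After 16 (craft crucible): crucible=1 silk=4 sulfur=2
After 17 (gather 6 silk): crucible=1 silk=10 sulfur=2
After 18 (gather 8 sulfur): crucible=1 silk=10 sulfur=10
After 19 (gather 5 salt): crucible=1 salt=5 silk=10 sulfur=10
After 20 (craft crucible): crucible=2 salt=4 silk=7 sulfur=9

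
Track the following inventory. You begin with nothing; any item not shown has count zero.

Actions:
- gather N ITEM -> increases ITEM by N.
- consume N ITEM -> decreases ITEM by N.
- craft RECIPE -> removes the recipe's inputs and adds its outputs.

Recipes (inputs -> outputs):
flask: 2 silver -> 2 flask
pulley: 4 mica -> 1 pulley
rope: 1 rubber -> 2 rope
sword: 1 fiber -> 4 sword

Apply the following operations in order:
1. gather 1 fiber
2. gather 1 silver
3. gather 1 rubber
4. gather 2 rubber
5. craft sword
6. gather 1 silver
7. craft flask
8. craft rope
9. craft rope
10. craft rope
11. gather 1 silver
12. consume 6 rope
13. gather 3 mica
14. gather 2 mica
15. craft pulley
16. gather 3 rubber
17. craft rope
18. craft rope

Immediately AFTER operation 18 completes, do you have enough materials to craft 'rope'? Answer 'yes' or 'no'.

After 1 (gather 1 fiber): fiber=1
After 2 (gather 1 silver): fiber=1 silver=1
After 3 (gather 1 rubber): fiber=1 rubber=1 silver=1
After 4 (gather 2 rubber): fiber=1 rubber=3 silver=1
After 5 (craft sword): rubber=3 silver=1 sword=4
After 6 (gather 1 silver): rubber=3 silver=2 sword=4
After 7 (craft flask): flask=2 rubber=3 sword=4
After 8 (craft rope): flask=2 rope=2 rubber=2 sword=4
After 9 (craft rope): flask=2 rope=4 rubber=1 sword=4
After 10 (craft rope): flask=2 rope=6 sword=4
After 11 (gather 1 silver): flask=2 rope=6 silver=1 sword=4
After 12 (consume 6 rope): flask=2 silver=1 sword=4
After 13 (gather 3 mica): flask=2 mica=3 silver=1 sword=4
After 14 (gather 2 mica): flask=2 mica=5 silver=1 sword=4
After 15 (craft pulley): flask=2 mica=1 pulley=1 silver=1 sword=4
After 16 (gather 3 rubber): flask=2 mica=1 pulley=1 rubber=3 silver=1 sword=4
After 17 (craft rope): flask=2 mica=1 pulley=1 rope=2 rubber=2 silver=1 sword=4
After 18 (craft rope): flask=2 mica=1 pulley=1 rope=4 rubber=1 silver=1 sword=4

Answer: yes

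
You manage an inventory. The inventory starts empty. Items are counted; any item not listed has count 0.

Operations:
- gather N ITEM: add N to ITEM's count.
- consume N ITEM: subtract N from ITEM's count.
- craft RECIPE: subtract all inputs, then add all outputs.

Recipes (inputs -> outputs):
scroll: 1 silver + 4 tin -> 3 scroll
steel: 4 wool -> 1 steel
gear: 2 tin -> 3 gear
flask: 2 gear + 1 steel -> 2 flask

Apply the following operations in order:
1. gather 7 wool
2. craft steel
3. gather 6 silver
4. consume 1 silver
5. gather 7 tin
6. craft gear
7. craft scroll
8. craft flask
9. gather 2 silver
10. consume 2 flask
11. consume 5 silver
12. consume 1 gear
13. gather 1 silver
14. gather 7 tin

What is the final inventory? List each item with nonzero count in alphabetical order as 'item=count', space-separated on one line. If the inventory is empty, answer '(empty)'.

After 1 (gather 7 wool): wool=7
After 2 (craft steel): steel=1 wool=3
After 3 (gather 6 silver): silver=6 steel=1 wool=3
After 4 (consume 1 silver): silver=5 steel=1 wool=3
After 5 (gather 7 tin): silver=5 steel=1 tin=7 wool=3
After 6 (craft gear): gear=3 silver=5 steel=1 tin=5 wool=3
After 7 (craft scroll): gear=3 scroll=3 silver=4 steel=1 tin=1 wool=3
After 8 (craft flask): flask=2 gear=1 scroll=3 silver=4 tin=1 wool=3
After 9 (gather 2 silver): flask=2 gear=1 scroll=3 silver=6 tin=1 wool=3
After 10 (consume 2 flask): gear=1 scroll=3 silver=6 tin=1 wool=3
After 11 (consume 5 silver): gear=1 scroll=3 silver=1 tin=1 wool=3
After 12 (consume 1 gear): scroll=3 silver=1 tin=1 wool=3
After 13 (gather 1 silver): scroll=3 silver=2 tin=1 wool=3
After 14 (gather 7 tin): scroll=3 silver=2 tin=8 wool=3

Answer: scroll=3 silver=2 tin=8 wool=3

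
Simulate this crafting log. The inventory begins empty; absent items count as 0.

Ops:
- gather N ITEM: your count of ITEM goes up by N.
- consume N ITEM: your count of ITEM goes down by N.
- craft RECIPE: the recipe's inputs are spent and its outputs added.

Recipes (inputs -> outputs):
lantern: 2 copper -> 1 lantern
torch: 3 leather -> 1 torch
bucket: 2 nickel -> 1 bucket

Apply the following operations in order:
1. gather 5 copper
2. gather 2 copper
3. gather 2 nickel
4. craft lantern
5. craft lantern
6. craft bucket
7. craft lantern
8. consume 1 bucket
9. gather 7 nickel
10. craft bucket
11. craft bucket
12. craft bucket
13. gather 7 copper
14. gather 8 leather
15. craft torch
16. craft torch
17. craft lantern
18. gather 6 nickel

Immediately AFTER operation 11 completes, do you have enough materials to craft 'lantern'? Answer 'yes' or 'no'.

After 1 (gather 5 copper): copper=5
After 2 (gather 2 copper): copper=7
After 3 (gather 2 nickel): copper=7 nickel=2
After 4 (craft lantern): copper=5 lantern=1 nickel=2
After 5 (craft lantern): copper=3 lantern=2 nickel=2
After 6 (craft bucket): bucket=1 copper=3 lantern=2
After 7 (craft lantern): bucket=1 copper=1 lantern=3
After 8 (consume 1 bucket): copper=1 lantern=3
After 9 (gather 7 nickel): copper=1 lantern=3 nickel=7
After 10 (craft bucket): bucket=1 copper=1 lantern=3 nickel=5
After 11 (craft bucket): bucket=2 copper=1 lantern=3 nickel=3

Answer: no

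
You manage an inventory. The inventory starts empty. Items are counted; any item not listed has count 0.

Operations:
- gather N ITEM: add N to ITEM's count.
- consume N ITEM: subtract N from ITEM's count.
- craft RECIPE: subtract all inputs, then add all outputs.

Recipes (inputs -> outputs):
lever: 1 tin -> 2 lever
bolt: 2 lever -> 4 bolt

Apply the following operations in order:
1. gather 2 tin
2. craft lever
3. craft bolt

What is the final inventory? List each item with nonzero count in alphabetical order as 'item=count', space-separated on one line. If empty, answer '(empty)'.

Answer: bolt=4 tin=1

Derivation:
After 1 (gather 2 tin): tin=2
After 2 (craft lever): lever=2 tin=1
After 3 (craft bolt): bolt=4 tin=1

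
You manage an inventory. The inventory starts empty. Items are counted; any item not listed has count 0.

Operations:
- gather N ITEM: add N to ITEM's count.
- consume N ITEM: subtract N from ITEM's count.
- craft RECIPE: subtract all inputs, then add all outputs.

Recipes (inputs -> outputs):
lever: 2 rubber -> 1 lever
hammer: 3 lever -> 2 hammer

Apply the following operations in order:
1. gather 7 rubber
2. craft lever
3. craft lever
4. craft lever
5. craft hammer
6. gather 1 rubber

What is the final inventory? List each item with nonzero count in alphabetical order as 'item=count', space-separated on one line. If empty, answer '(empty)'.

After 1 (gather 7 rubber): rubber=7
After 2 (craft lever): lever=1 rubber=5
After 3 (craft lever): lever=2 rubber=3
After 4 (craft lever): lever=3 rubber=1
After 5 (craft hammer): hammer=2 rubber=1
After 6 (gather 1 rubber): hammer=2 rubber=2

Answer: hammer=2 rubber=2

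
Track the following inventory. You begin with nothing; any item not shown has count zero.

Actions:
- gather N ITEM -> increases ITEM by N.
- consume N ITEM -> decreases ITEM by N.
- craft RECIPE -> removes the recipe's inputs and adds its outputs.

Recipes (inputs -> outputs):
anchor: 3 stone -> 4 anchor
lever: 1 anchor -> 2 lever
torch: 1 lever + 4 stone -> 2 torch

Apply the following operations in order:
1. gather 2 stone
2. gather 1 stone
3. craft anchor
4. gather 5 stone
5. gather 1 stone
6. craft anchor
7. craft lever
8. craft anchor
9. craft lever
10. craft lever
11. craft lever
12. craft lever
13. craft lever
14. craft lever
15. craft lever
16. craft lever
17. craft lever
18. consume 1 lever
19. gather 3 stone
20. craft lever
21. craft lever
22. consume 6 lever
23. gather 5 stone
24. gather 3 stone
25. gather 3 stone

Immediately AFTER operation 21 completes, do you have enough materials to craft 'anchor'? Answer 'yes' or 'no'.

After 1 (gather 2 stone): stone=2
After 2 (gather 1 stone): stone=3
After 3 (craft anchor): anchor=4
After 4 (gather 5 stone): anchor=4 stone=5
After 5 (gather 1 stone): anchor=4 stone=6
After 6 (craft anchor): anchor=8 stone=3
After 7 (craft lever): anchor=7 lever=2 stone=3
After 8 (craft anchor): anchor=11 lever=2
After 9 (craft lever): anchor=10 lever=4
After 10 (craft lever): anchor=9 lever=6
After 11 (craft lever): anchor=8 lever=8
After 12 (craft lever): anchor=7 lever=10
After 13 (craft lever): anchor=6 lever=12
After 14 (craft lever): anchor=5 lever=14
After 15 (craft lever): anchor=4 lever=16
After 16 (craft lever): anchor=3 lever=18
After 17 (craft lever): anchor=2 lever=20
After 18 (consume 1 lever): anchor=2 lever=19
After 19 (gather 3 stone): anchor=2 lever=19 stone=3
After 20 (craft lever): anchor=1 lever=21 stone=3
After 21 (craft lever): lever=23 stone=3

Answer: yes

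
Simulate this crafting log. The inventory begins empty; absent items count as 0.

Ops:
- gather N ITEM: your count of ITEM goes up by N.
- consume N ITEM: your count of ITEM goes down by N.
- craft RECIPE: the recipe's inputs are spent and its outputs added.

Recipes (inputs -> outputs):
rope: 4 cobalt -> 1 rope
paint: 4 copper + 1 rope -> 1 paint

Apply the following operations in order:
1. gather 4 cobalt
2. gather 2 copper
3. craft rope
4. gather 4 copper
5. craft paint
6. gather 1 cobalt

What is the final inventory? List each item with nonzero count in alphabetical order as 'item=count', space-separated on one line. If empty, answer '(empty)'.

After 1 (gather 4 cobalt): cobalt=4
After 2 (gather 2 copper): cobalt=4 copper=2
After 3 (craft rope): copper=2 rope=1
After 4 (gather 4 copper): copper=6 rope=1
After 5 (craft paint): copper=2 paint=1
After 6 (gather 1 cobalt): cobalt=1 copper=2 paint=1

Answer: cobalt=1 copper=2 paint=1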